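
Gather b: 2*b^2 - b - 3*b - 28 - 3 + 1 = 2*b^2 - 4*b - 30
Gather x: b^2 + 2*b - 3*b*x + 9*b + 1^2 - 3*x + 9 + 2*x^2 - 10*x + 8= b^2 + 11*b + 2*x^2 + x*(-3*b - 13) + 18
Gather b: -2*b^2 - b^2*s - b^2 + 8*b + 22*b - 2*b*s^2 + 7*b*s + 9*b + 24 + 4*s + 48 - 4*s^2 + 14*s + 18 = b^2*(-s - 3) + b*(-2*s^2 + 7*s + 39) - 4*s^2 + 18*s + 90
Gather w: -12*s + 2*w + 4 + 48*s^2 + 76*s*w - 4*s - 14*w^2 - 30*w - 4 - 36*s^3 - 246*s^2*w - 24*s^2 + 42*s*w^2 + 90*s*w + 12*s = -36*s^3 + 24*s^2 - 4*s + w^2*(42*s - 14) + w*(-246*s^2 + 166*s - 28)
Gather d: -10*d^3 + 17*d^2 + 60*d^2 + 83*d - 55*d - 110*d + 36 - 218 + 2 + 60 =-10*d^3 + 77*d^2 - 82*d - 120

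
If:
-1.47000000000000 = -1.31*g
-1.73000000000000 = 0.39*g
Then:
No Solution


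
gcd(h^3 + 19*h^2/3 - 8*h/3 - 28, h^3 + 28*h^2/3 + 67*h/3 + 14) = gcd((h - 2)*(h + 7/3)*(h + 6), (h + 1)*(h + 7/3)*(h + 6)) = h^2 + 25*h/3 + 14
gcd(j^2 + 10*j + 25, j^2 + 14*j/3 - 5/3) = j + 5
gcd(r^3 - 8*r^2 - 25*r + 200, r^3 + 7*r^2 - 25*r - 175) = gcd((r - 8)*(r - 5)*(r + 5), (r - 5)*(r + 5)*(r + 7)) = r^2 - 25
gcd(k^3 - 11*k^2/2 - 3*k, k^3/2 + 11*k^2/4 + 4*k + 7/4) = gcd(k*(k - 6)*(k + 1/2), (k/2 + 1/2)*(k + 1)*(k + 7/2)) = 1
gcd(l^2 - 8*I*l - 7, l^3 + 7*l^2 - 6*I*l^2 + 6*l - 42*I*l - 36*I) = 1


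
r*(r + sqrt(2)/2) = r^2 + sqrt(2)*r/2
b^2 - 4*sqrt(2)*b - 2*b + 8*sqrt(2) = (b - 2)*(b - 4*sqrt(2))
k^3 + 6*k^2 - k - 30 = (k - 2)*(k + 3)*(k + 5)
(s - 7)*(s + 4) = s^2 - 3*s - 28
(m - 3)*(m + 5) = m^2 + 2*m - 15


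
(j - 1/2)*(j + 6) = j^2 + 11*j/2 - 3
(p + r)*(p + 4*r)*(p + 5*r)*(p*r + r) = p^4*r + 10*p^3*r^2 + p^3*r + 29*p^2*r^3 + 10*p^2*r^2 + 20*p*r^4 + 29*p*r^3 + 20*r^4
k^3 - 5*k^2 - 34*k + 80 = (k - 8)*(k - 2)*(k + 5)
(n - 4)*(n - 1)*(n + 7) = n^3 + 2*n^2 - 31*n + 28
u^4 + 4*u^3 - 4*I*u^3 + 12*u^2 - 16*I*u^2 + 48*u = u*(u + 4)*(u - 6*I)*(u + 2*I)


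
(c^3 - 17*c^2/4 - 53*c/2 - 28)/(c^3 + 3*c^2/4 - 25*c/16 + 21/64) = 16*(c^2 - 6*c - 16)/(16*c^2 - 16*c + 3)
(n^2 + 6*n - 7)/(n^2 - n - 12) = (-n^2 - 6*n + 7)/(-n^2 + n + 12)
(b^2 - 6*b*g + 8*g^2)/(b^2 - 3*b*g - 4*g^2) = (b - 2*g)/(b + g)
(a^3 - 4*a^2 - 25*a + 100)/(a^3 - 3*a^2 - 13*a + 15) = (a^2 + a - 20)/(a^2 + 2*a - 3)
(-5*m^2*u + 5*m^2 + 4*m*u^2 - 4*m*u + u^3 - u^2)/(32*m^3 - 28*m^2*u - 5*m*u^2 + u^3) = (5*m*u - 5*m + u^2 - u)/(-32*m^2 - 4*m*u + u^2)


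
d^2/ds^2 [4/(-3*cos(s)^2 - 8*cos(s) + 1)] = 8*(18*sin(s)^4 - 47*sin(s)^2 - 41*cos(s) + 9*cos(3*s) - 38)/(-3*sin(s)^2 + 8*cos(s) + 2)^3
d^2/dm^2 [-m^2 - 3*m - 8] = -2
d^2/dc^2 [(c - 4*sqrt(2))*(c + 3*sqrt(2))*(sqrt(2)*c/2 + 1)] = 3*sqrt(2)*c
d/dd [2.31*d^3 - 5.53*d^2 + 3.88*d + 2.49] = 6.93*d^2 - 11.06*d + 3.88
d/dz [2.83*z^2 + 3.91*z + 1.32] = 5.66*z + 3.91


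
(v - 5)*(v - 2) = v^2 - 7*v + 10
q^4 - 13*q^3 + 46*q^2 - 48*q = q*(q - 8)*(q - 3)*(q - 2)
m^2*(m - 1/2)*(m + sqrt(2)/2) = m^4 - m^3/2 + sqrt(2)*m^3/2 - sqrt(2)*m^2/4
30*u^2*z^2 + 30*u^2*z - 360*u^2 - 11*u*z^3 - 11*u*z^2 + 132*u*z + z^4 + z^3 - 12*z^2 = (-6*u + z)*(-5*u + z)*(z - 3)*(z + 4)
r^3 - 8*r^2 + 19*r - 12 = (r - 4)*(r - 3)*(r - 1)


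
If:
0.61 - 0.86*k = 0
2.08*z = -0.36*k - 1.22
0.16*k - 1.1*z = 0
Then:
No Solution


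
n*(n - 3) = n^2 - 3*n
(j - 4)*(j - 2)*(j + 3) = j^3 - 3*j^2 - 10*j + 24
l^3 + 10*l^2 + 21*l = l*(l + 3)*(l + 7)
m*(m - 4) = m^2 - 4*m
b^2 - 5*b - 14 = (b - 7)*(b + 2)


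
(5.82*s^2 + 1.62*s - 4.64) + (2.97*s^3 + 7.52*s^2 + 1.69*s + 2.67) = 2.97*s^3 + 13.34*s^2 + 3.31*s - 1.97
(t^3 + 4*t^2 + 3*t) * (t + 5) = t^4 + 9*t^3 + 23*t^2 + 15*t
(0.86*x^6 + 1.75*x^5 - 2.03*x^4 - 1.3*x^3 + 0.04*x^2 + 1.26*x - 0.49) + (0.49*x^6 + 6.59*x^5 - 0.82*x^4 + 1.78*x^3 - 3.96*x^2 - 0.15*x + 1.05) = 1.35*x^6 + 8.34*x^5 - 2.85*x^4 + 0.48*x^3 - 3.92*x^2 + 1.11*x + 0.56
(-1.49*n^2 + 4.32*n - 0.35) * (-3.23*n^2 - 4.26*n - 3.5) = 4.8127*n^4 - 7.6062*n^3 - 12.0577*n^2 - 13.629*n + 1.225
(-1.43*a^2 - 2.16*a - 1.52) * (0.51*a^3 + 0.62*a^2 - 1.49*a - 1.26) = -0.7293*a^5 - 1.9882*a^4 + 0.0162999999999998*a^3 + 4.0778*a^2 + 4.9864*a + 1.9152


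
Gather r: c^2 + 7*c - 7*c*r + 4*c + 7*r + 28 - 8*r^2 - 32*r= c^2 + 11*c - 8*r^2 + r*(-7*c - 25) + 28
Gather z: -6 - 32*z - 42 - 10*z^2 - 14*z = -10*z^2 - 46*z - 48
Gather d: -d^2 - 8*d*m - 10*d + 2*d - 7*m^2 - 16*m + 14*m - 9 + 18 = -d^2 + d*(-8*m - 8) - 7*m^2 - 2*m + 9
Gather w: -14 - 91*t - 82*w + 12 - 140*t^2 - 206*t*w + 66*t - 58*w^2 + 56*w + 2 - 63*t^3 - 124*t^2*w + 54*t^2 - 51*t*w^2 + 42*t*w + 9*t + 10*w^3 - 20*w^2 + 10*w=-63*t^3 - 86*t^2 - 16*t + 10*w^3 + w^2*(-51*t - 78) + w*(-124*t^2 - 164*t - 16)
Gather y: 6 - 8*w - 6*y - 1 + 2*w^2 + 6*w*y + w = 2*w^2 - 7*w + y*(6*w - 6) + 5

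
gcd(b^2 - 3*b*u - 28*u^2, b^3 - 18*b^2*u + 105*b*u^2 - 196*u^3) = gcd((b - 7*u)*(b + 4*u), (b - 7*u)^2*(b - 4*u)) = -b + 7*u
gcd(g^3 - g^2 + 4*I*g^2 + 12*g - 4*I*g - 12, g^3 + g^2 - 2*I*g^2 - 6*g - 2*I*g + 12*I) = g - 2*I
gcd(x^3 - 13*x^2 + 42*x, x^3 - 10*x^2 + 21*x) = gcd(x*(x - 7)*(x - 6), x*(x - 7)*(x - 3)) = x^2 - 7*x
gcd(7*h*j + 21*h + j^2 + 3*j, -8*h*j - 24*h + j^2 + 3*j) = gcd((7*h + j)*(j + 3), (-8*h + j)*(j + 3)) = j + 3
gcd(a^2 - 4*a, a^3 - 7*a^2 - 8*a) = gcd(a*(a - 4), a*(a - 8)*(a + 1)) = a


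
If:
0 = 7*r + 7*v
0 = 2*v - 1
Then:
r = -1/2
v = 1/2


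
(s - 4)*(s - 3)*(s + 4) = s^3 - 3*s^2 - 16*s + 48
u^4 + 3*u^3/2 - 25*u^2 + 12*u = u*(u - 4)*(u - 1/2)*(u + 6)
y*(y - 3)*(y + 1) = y^3 - 2*y^2 - 3*y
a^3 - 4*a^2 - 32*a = a*(a - 8)*(a + 4)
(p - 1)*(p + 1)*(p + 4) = p^3 + 4*p^2 - p - 4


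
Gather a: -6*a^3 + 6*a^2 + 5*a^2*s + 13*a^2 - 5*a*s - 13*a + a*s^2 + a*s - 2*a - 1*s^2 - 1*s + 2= -6*a^3 + a^2*(5*s + 19) + a*(s^2 - 4*s - 15) - s^2 - s + 2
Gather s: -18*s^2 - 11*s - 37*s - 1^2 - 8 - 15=-18*s^2 - 48*s - 24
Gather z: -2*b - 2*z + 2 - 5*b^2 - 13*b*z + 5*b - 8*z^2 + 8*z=-5*b^2 + 3*b - 8*z^2 + z*(6 - 13*b) + 2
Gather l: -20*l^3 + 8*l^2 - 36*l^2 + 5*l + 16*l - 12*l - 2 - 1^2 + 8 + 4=-20*l^3 - 28*l^2 + 9*l + 9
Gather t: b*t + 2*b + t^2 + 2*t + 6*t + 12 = 2*b + t^2 + t*(b + 8) + 12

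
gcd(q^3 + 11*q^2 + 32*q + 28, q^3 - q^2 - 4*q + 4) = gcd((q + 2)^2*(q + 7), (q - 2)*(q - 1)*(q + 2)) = q + 2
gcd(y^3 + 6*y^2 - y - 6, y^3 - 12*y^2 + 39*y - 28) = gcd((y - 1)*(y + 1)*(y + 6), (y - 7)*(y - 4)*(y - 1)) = y - 1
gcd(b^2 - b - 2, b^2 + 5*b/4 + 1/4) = b + 1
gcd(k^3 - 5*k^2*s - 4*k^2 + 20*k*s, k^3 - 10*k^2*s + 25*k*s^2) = -k^2 + 5*k*s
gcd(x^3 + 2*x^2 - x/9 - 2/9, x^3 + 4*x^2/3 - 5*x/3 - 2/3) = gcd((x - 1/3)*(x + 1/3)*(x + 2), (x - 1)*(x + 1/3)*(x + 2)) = x^2 + 7*x/3 + 2/3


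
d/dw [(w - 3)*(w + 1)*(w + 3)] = 3*w^2 + 2*w - 9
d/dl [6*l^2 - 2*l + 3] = 12*l - 2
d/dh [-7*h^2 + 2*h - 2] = 2 - 14*h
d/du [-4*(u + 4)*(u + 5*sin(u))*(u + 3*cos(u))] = 4*(u + 4)*(u + 5*sin(u))*(3*sin(u) - 1) - 4*(u + 4)*(u + 3*cos(u))*(5*cos(u) + 1) - 4*(u + 5*sin(u))*(u + 3*cos(u))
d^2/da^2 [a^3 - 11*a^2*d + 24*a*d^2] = 6*a - 22*d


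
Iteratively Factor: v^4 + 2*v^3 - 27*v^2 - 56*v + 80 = (v + 4)*(v^3 - 2*v^2 - 19*v + 20) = (v - 1)*(v + 4)*(v^2 - v - 20) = (v - 5)*(v - 1)*(v + 4)*(v + 4)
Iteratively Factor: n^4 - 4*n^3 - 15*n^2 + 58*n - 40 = (n - 2)*(n^3 - 2*n^2 - 19*n + 20) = (n - 5)*(n - 2)*(n^2 + 3*n - 4) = (n - 5)*(n - 2)*(n + 4)*(n - 1)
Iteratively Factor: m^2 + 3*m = (m)*(m + 3)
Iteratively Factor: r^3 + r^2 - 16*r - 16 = (r + 4)*(r^2 - 3*r - 4) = (r - 4)*(r + 4)*(r + 1)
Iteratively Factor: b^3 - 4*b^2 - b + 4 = (b + 1)*(b^2 - 5*b + 4) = (b - 1)*(b + 1)*(b - 4)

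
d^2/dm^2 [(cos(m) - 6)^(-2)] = 2*(-6*cos(m) - cos(2*m) + 2)/(cos(m) - 6)^4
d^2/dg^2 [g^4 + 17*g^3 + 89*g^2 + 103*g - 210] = 12*g^2 + 102*g + 178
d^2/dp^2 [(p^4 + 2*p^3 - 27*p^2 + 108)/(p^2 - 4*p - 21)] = 2*(p^6 - 12*p^5 - 15*p^4 + 638*p^3 + 1773*p^2 + 1350*p - 7911)/(p^6 - 12*p^5 - 15*p^4 + 440*p^3 + 315*p^2 - 5292*p - 9261)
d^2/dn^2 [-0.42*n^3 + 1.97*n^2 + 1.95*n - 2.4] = 3.94 - 2.52*n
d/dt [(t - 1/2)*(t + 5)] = 2*t + 9/2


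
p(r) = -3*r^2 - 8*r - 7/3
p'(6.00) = -44.00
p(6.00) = -158.33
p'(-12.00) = 64.00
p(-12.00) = -338.33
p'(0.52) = -11.12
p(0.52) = -7.30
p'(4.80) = -36.80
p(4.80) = -109.85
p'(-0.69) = -3.86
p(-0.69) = 1.76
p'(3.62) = -29.72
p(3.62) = -70.61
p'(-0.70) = -3.80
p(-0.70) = 1.80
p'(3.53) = -29.18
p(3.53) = -67.96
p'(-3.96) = 15.76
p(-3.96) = -17.70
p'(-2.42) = 6.52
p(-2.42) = -0.54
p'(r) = -6*r - 8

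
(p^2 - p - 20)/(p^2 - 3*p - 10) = (p + 4)/(p + 2)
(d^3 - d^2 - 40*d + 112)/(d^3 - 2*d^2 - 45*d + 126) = (d^2 - 8*d + 16)/(d^2 - 9*d + 18)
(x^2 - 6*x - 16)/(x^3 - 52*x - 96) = 1/(x + 6)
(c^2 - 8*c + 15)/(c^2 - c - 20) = (c - 3)/(c + 4)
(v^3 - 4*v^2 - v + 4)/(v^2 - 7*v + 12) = (v^2 - 1)/(v - 3)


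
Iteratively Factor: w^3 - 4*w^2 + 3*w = (w)*(w^2 - 4*w + 3) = w*(w - 3)*(w - 1)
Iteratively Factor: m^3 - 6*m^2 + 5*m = (m - 5)*(m^2 - m) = m*(m - 5)*(m - 1)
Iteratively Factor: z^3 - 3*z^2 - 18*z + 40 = (z - 2)*(z^2 - z - 20) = (z - 5)*(z - 2)*(z + 4)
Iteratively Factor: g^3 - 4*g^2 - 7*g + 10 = (g - 5)*(g^2 + g - 2) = (g - 5)*(g - 1)*(g + 2)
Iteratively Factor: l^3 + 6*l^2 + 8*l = (l)*(l^2 + 6*l + 8) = l*(l + 4)*(l + 2)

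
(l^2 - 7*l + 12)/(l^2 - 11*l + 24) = (l - 4)/(l - 8)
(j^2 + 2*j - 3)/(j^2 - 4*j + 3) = (j + 3)/(j - 3)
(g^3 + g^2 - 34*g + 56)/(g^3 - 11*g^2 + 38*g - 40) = (g + 7)/(g - 5)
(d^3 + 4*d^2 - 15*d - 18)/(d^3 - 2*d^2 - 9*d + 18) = (d^2 + 7*d + 6)/(d^2 + d - 6)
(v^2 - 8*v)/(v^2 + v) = (v - 8)/(v + 1)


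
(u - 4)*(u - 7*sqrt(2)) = u^2 - 7*sqrt(2)*u - 4*u + 28*sqrt(2)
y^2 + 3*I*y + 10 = (y - 2*I)*(y + 5*I)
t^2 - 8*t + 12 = (t - 6)*(t - 2)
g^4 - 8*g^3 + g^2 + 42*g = g*(g - 7)*(g - 3)*(g + 2)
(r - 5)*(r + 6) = r^2 + r - 30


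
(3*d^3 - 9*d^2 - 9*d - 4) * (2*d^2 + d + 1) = 6*d^5 - 15*d^4 - 24*d^3 - 26*d^2 - 13*d - 4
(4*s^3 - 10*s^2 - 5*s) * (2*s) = 8*s^4 - 20*s^3 - 10*s^2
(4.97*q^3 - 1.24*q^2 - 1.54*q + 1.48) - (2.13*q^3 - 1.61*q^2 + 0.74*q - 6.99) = 2.84*q^3 + 0.37*q^2 - 2.28*q + 8.47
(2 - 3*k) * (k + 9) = -3*k^2 - 25*k + 18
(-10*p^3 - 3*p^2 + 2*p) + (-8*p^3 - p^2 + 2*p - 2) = -18*p^3 - 4*p^2 + 4*p - 2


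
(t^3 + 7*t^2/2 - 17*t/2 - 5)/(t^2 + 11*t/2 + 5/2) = t - 2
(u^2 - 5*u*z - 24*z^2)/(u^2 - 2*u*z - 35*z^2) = (-u^2 + 5*u*z + 24*z^2)/(-u^2 + 2*u*z + 35*z^2)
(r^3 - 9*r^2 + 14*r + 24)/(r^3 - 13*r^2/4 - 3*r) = 4*(r^2 - 5*r - 6)/(r*(4*r + 3))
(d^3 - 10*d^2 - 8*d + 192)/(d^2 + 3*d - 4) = (d^2 - 14*d + 48)/(d - 1)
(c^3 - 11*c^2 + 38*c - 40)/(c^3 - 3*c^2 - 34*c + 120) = (c - 2)/(c + 6)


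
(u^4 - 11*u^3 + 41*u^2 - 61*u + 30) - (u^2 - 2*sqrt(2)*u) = u^4 - 11*u^3 + 40*u^2 - 61*u + 2*sqrt(2)*u + 30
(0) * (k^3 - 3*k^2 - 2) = 0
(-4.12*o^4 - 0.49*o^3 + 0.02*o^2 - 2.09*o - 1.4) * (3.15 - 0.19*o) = 0.7828*o^5 - 12.8849*o^4 - 1.5473*o^3 + 0.4601*o^2 - 6.3175*o - 4.41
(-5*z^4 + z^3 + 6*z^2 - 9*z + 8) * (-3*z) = 15*z^5 - 3*z^4 - 18*z^3 + 27*z^2 - 24*z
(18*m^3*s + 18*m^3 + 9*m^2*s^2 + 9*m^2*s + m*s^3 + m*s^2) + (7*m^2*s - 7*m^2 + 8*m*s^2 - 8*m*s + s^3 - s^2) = 18*m^3*s + 18*m^3 + 9*m^2*s^2 + 16*m^2*s - 7*m^2 + m*s^3 + 9*m*s^2 - 8*m*s + s^3 - s^2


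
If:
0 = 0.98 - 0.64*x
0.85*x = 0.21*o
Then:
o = 6.20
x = 1.53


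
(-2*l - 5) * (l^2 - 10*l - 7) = -2*l^3 + 15*l^2 + 64*l + 35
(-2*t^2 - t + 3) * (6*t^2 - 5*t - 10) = -12*t^4 + 4*t^3 + 43*t^2 - 5*t - 30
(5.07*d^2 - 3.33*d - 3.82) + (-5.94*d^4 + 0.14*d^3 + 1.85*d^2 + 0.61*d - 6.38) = -5.94*d^4 + 0.14*d^3 + 6.92*d^2 - 2.72*d - 10.2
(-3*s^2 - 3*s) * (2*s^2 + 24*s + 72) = -6*s^4 - 78*s^3 - 288*s^2 - 216*s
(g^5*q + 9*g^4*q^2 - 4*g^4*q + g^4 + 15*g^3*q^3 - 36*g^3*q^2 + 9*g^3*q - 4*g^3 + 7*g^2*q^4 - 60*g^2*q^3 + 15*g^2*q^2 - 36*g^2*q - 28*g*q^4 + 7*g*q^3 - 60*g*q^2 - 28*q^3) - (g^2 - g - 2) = g^5*q + 9*g^4*q^2 - 4*g^4*q + g^4 + 15*g^3*q^3 - 36*g^3*q^2 + 9*g^3*q - 4*g^3 + 7*g^2*q^4 - 60*g^2*q^3 + 15*g^2*q^2 - 36*g^2*q - g^2 - 28*g*q^4 + 7*g*q^3 - 60*g*q^2 + g - 28*q^3 + 2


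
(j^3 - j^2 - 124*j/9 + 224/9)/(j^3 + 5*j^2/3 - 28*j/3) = (j - 8/3)/j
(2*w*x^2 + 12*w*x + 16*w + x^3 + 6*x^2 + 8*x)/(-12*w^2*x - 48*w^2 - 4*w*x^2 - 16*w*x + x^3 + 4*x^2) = (x + 2)/(-6*w + x)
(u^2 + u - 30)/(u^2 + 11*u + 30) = (u - 5)/(u + 5)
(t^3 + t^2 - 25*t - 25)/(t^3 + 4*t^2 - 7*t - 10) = (t - 5)/(t - 2)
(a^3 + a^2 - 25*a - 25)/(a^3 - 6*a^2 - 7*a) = (a^2 - 25)/(a*(a - 7))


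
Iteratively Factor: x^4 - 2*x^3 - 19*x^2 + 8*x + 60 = (x + 2)*(x^3 - 4*x^2 - 11*x + 30) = (x - 2)*(x + 2)*(x^2 - 2*x - 15) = (x - 5)*(x - 2)*(x + 2)*(x + 3)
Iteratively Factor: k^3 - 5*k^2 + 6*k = (k - 3)*(k^2 - 2*k) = (k - 3)*(k - 2)*(k)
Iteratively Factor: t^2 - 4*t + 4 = (t - 2)*(t - 2)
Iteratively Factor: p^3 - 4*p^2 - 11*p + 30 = (p - 5)*(p^2 + p - 6) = (p - 5)*(p + 3)*(p - 2)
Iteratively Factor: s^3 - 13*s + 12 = (s + 4)*(s^2 - 4*s + 3) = (s - 3)*(s + 4)*(s - 1)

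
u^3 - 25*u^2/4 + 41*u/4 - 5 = (u - 4)*(u - 5/4)*(u - 1)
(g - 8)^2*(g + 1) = g^3 - 15*g^2 + 48*g + 64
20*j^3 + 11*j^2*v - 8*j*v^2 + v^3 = (-5*j + v)*(-4*j + v)*(j + v)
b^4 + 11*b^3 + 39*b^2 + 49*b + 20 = (b + 1)^2*(b + 4)*(b + 5)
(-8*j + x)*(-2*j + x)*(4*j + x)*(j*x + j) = 64*j^4*x + 64*j^4 - 24*j^3*x^2 - 24*j^3*x - 6*j^2*x^3 - 6*j^2*x^2 + j*x^4 + j*x^3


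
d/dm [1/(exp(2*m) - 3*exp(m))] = (3 - 2*exp(m))*exp(-m)/(exp(m) - 3)^2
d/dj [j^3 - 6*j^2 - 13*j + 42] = 3*j^2 - 12*j - 13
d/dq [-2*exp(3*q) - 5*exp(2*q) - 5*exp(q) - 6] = (-6*exp(2*q) - 10*exp(q) - 5)*exp(q)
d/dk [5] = 0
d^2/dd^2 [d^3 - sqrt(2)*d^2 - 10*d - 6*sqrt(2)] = 6*d - 2*sqrt(2)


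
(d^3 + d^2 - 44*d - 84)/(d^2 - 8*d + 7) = (d^2 + 8*d + 12)/(d - 1)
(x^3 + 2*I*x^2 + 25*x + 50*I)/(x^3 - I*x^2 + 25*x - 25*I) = (x + 2*I)/(x - I)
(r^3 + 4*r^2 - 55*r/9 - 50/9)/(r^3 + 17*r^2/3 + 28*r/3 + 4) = (3*r^2 + 10*r - 25)/(3*(r^2 + 5*r + 6))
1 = 1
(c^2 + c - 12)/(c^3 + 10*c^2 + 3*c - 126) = (c + 4)/(c^2 + 13*c + 42)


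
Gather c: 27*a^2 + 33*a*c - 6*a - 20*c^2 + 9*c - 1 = 27*a^2 - 6*a - 20*c^2 + c*(33*a + 9) - 1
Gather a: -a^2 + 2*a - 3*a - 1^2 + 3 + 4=-a^2 - a + 6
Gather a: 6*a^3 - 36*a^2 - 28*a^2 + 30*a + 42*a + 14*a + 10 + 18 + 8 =6*a^3 - 64*a^2 + 86*a + 36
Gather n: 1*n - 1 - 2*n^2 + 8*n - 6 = -2*n^2 + 9*n - 7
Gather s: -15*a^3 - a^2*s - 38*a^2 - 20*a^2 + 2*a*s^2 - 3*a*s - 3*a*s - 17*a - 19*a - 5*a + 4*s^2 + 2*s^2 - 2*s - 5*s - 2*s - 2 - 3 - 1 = -15*a^3 - 58*a^2 - 41*a + s^2*(2*a + 6) + s*(-a^2 - 6*a - 9) - 6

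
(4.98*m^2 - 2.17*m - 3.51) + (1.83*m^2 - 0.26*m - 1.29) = 6.81*m^2 - 2.43*m - 4.8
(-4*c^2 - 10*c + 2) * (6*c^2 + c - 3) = -24*c^4 - 64*c^3 + 14*c^2 + 32*c - 6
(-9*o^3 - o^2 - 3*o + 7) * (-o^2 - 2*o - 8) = 9*o^5 + 19*o^4 + 77*o^3 + 7*o^2 + 10*o - 56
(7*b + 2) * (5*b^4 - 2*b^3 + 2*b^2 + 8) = 35*b^5 - 4*b^4 + 10*b^3 + 4*b^2 + 56*b + 16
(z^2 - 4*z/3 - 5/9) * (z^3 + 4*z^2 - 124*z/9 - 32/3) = z^5 + 8*z^4/3 - 59*z^3/3 + 148*z^2/27 + 1772*z/81 + 160/27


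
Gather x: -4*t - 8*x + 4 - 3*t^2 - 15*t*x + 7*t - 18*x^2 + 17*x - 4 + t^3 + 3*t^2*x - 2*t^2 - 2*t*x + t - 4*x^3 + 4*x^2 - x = t^3 - 5*t^2 + 4*t - 4*x^3 - 14*x^2 + x*(3*t^2 - 17*t + 8)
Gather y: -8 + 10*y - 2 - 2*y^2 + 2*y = -2*y^2 + 12*y - 10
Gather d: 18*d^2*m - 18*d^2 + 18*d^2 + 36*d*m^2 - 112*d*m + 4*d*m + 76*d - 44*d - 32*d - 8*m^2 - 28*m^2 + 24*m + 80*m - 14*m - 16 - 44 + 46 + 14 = 18*d^2*m + d*(36*m^2 - 108*m) - 36*m^2 + 90*m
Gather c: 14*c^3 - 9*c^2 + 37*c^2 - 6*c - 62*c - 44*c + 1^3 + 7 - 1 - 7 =14*c^3 + 28*c^2 - 112*c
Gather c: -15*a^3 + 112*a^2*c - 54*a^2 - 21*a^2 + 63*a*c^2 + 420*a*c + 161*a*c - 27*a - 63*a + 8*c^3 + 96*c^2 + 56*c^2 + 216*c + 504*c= -15*a^3 - 75*a^2 - 90*a + 8*c^3 + c^2*(63*a + 152) + c*(112*a^2 + 581*a + 720)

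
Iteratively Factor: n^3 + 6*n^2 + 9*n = (n + 3)*(n^2 + 3*n) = n*(n + 3)*(n + 3)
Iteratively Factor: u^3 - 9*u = (u)*(u^2 - 9) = u*(u - 3)*(u + 3)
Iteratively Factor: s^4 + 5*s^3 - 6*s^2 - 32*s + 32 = (s + 4)*(s^3 + s^2 - 10*s + 8) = (s - 2)*(s + 4)*(s^2 + 3*s - 4) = (s - 2)*(s + 4)^2*(s - 1)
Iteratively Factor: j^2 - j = (j - 1)*(j)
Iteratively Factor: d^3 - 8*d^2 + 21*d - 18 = (d - 3)*(d^2 - 5*d + 6) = (d - 3)*(d - 2)*(d - 3)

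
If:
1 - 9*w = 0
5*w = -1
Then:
No Solution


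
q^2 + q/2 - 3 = (q - 3/2)*(q + 2)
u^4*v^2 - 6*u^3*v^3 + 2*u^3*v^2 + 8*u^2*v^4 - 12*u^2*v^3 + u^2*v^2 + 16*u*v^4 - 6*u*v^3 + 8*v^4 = (u - 4*v)*(u - 2*v)*(u*v + v)^2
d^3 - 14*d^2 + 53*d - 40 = (d - 8)*(d - 5)*(d - 1)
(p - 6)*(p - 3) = p^2 - 9*p + 18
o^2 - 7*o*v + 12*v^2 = (o - 4*v)*(o - 3*v)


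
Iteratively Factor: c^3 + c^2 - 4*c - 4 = (c + 1)*(c^2 - 4) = (c - 2)*(c + 1)*(c + 2)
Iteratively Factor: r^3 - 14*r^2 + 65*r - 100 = (r - 5)*(r^2 - 9*r + 20) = (r - 5)*(r - 4)*(r - 5)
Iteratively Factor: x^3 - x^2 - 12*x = (x)*(x^2 - x - 12) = x*(x + 3)*(x - 4)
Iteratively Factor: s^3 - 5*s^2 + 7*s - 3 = (s - 1)*(s^2 - 4*s + 3) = (s - 3)*(s - 1)*(s - 1)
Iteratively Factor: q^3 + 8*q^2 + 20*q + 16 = (q + 2)*(q^2 + 6*q + 8) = (q + 2)^2*(q + 4)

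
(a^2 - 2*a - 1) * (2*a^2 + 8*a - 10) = 2*a^4 + 4*a^3 - 28*a^2 + 12*a + 10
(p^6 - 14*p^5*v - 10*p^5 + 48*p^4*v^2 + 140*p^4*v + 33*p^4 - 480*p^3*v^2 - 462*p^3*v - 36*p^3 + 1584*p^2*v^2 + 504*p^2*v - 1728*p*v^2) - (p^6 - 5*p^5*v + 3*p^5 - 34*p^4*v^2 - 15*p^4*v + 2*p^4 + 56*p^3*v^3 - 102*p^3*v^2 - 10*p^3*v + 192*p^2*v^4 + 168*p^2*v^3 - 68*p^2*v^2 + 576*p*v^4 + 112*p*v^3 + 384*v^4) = -9*p^5*v - 13*p^5 + 82*p^4*v^2 + 155*p^4*v + 31*p^4 - 56*p^3*v^3 - 378*p^3*v^2 - 452*p^3*v - 36*p^3 - 192*p^2*v^4 - 168*p^2*v^3 + 1652*p^2*v^2 + 504*p^2*v - 576*p*v^4 - 112*p*v^3 - 1728*p*v^2 - 384*v^4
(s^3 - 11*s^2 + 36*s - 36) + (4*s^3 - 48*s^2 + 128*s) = 5*s^3 - 59*s^2 + 164*s - 36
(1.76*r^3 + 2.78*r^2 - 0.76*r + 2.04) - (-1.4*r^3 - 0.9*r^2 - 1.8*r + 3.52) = 3.16*r^3 + 3.68*r^2 + 1.04*r - 1.48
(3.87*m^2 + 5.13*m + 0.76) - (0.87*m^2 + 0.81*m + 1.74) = 3.0*m^2 + 4.32*m - 0.98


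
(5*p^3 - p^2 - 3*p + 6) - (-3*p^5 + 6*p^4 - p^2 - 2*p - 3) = 3*p^5 - 6*p^4 + 5*p^3 - p + 9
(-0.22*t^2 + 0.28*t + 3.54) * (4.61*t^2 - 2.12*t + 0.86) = -1.0142*t^4 + 1.7572*t^3 + 15.5366*t^2 - 7.264*t + 3.0444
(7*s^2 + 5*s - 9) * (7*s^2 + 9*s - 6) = 49*s^4 + 98*s^3 - 60*s^2 - 111*s + 54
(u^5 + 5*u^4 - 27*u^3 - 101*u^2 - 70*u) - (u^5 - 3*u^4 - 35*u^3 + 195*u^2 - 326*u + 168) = 8*u^4 + 8*u^3 - 296*u^2 + 256*u - 168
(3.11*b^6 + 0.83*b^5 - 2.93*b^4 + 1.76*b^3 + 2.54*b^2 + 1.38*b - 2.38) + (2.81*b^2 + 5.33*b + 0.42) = 3.11*b^6 + 0.83*b^5 - 2.93*b^4 + 1.76*b^3 + 5.35*b^2 + 6.71*b - 1.96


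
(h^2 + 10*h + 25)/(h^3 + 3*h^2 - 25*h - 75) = (h + 5)/(h^2 - 2*h - 15)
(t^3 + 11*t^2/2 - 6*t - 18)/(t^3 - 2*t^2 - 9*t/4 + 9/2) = 2*(t + 6)/(2*t - 3)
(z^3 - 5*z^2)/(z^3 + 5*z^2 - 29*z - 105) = z^2/(z^2 + 10*z + 21)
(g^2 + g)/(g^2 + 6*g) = (g + 1)/(g + 6)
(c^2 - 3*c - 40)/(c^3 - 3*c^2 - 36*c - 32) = (c + 5)/(c^2 + 5*c + 4)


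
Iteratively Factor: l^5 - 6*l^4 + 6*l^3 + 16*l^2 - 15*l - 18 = (l + 1)*(l^4 - 7*l^3 + 13*l^2 + 3*l - 18) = (l + 1)^2*(l^3 - 8*l^2 + 21*l - 18) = (l - 3)*(l + 1)^2*(l^2 - 5*l + 6) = (l - 3)*(l - 2)*(l + 1)^2*(l - 3)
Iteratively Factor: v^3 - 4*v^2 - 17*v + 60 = (v + 4)*(v^2 - 8*v + 15) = (v - 5)*(v + 4)*(v - 3)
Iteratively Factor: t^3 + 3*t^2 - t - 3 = (t + 3)*(t^2 - 1) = (t - 1)*(t + 3)*(t + 1)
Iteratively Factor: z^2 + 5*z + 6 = (z + 2)*(z + 3)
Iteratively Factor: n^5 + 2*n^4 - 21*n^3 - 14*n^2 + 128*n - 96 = (n + 4)*(n^4 - 2*n^3 - 13*n^2 + 38*n - 24) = (n + 4)^2*(n^3 - 6*n^2 + 11*n - 6) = (n - 1)*(n + 4)^2*(n^2 - 5*n + 6) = (n - 2)*(n - 1)*(n + 4)^2*(n - 3)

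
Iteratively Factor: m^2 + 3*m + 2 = (m + 1)*(m + 2)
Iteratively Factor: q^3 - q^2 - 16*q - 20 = (q + 2)*(q^2 - 3*q - 10) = (q - 5)*(q + 2)*(q + 2)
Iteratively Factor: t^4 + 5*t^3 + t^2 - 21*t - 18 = (t + 1)*(t^3 + 4*t^2 - 3*t - 18) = (t + 1)*(t + 3)*(t^2 + t - 6) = (t + 1)*(t + 3)^2*(t - 2)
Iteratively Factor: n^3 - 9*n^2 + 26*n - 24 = (n - 2)*(n^2 - 7*n + 12) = (n - 4)*(n - 2)*(n - 3)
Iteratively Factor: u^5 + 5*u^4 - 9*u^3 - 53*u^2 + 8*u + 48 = (u + 4)*(u^4 + u^3 - 13*u^2 - u + 12) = (u + 4)^2*(u^3 - 3*u^2 - u + 3) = (u - 3)*(u + 4)^2*(u^2 - 1) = (u - 3)*(u + 1)*(u + 4)^2*(u - 1)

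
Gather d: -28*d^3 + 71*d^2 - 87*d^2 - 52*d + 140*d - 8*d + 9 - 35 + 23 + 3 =-28*d^3 - 16*d^2 + 80*d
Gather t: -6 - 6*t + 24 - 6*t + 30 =48 - 12*t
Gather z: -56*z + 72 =72 - 56*z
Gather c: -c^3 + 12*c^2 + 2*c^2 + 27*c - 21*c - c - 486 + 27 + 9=-c^3 + 14*c^2 + 5*c - 450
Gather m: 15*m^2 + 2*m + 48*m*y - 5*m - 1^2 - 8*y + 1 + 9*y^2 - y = 15*m^2 + m*(48*y - 3) + 9*y^2 - 9*y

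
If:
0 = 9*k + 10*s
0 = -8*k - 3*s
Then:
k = 0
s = 0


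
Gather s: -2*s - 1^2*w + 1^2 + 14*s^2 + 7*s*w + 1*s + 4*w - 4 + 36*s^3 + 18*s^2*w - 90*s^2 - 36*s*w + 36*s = 36*s^3 + s^2*(18*w - 76) + s*(35 - 29*w) + 3*w - 3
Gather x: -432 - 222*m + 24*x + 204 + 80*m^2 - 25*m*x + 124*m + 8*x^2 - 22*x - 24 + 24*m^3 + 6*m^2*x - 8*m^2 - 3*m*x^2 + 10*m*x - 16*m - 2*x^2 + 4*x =24*m^3 + 72*m^2 - 114*m + x^2*(6 - 3*m) + x*(6*m^2 - 15*m + 6) - 252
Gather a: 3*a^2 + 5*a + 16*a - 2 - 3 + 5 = 3*a^2 + 21*a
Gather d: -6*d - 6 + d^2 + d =d^2 - 5*d - 6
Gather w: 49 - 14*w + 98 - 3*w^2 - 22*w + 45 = -3*w^2 - 36*w + 192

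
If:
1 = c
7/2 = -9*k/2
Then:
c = 1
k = -7/9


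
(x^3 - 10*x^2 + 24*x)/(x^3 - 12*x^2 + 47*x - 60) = x*(x - 6)/(x^2 - 8*x + 15)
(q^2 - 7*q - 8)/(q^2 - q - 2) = (q - 8)/(q - 2)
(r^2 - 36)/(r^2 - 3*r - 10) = (36 - r^2)/(-r^2 + 3*r + 10)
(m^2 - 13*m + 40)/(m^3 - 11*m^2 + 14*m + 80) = 1/(m + 2)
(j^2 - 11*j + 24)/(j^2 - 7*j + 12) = (j - 8)/(j - 4)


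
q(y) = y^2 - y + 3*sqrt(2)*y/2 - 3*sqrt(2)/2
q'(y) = 2*y - 1 + 3*sqrt(2)/2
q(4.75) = 25.77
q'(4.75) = 10.62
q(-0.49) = -2.43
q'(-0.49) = 0.14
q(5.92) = 39.56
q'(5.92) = 12.96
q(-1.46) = -1.63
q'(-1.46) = -1.80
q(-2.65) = 1.93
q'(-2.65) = -4.18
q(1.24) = 0.81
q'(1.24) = 3.60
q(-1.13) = -2.11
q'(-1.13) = -1.14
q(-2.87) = 2.90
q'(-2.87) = -4.62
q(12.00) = 155.33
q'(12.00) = 25.12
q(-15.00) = 206.06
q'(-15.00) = -28.88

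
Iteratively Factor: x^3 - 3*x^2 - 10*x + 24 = (x - 2)*(x^2 - x - 12) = (x - 4)*(x - 2)*(x + 3)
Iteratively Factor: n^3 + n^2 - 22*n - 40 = (n - 5)*(n^2 + 6*n + 8) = (n - 5)*(n + 4)*(n + 2)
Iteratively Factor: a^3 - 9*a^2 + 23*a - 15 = (a - 3)*(a^2 - 6*a + 5) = (a - 3)*(a - 1)*(a - 5)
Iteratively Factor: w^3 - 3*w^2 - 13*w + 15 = (w + 3)*(w^2 - 6*w + 5) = (w - 1)*(w + 3)*(w - 5)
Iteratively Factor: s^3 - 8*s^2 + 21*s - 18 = (s - 2)*(s^2 - 6*s + 9) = (s - 3)*(s - 2)*(s - 3)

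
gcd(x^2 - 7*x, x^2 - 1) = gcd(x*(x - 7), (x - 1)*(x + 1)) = 1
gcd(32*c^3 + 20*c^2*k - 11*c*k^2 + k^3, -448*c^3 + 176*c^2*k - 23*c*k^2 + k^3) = 8*c - k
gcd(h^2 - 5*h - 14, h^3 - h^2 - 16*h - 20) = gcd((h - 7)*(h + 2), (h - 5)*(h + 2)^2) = h + 2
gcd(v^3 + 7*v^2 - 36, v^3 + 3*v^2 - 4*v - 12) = v^2 + v - 6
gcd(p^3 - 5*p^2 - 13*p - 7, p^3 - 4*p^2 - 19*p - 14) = p^2 - 6*p - 7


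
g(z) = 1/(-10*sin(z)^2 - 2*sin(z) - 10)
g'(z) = (20*sin(z)*cos(z) + 2*cos(z))/(-10*sin(z)^2 - 2*sin(z) - 10)^2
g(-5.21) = -0.05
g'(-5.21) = 0.02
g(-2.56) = -0.08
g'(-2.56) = 0.05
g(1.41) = -0.05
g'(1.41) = 0.01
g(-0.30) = -0.10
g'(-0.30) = -0.04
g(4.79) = -0.06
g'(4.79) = -0.00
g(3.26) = -0.10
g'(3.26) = 0.00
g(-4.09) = -0.05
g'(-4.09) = -0.03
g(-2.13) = -0.06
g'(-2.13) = 0.03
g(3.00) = -0.10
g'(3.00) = -0.04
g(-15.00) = -0.08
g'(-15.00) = 0.05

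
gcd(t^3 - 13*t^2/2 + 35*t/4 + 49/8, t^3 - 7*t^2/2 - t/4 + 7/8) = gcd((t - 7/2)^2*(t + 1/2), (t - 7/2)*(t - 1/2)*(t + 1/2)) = t^2 - 3*t - 7/4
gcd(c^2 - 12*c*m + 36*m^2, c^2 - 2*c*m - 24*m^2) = c - 6*m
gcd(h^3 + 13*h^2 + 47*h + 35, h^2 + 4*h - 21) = h + 7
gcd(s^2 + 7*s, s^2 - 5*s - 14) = 1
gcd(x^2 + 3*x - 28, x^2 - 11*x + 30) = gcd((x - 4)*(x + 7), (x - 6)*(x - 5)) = 1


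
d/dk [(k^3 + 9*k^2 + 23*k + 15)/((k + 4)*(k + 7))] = (k^4 + 22*k^3 + 160*k^2 + 474*k + 479)/(k^4 + 22*k^3 + 177*k^2 + 616*k + 784)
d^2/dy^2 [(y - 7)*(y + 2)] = 2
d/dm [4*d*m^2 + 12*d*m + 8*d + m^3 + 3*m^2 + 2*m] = 8*d*m + 12*d + 3*m^2 + 6*m + 2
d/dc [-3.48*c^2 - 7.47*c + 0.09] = -6.96*c - 7.47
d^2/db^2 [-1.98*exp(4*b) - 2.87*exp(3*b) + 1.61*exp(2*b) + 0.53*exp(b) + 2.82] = (-31.68*exp(3*b) - 25.83*exp(2*b) + 6.44*exp(b) + 0.53)*exp(b)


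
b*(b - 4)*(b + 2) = b^3 - 2*b^2 - 8*b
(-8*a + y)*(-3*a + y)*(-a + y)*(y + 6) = -24*a^3*y - 144*a^3 + 35*a^2*y^2 + 210*a^2*y - 12*a*y^3 - 72*a*y^2 + y^4 + 6*y^3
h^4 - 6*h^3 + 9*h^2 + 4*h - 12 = (h - 3)*(h - 2)^2*(h + 1)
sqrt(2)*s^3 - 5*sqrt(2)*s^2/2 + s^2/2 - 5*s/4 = s*(s - 5/2)*(sqrt(2)*s + 1/2)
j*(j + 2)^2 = j^3 + 4*j^2 + 4*j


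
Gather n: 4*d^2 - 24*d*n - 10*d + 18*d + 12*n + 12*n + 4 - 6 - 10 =4*d^2 + 8*d + n*(24 - 24*d) - 12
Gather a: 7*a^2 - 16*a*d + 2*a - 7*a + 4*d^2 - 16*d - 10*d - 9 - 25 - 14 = 7*a^2 + a*(-16*d - 5) + 4*d^2 - 26*d - 48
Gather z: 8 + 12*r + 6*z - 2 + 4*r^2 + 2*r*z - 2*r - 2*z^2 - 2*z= 4*r^2 + 10*r - 2*z^2 + z*(2*r + 4) + 6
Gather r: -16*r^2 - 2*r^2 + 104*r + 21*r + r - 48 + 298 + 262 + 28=-18*r^2 + 126*r + 540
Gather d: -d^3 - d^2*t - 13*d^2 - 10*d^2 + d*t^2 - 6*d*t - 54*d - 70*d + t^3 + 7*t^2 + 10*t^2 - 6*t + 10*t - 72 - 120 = -d^3 + d^2*(-t - 23) + d*(t^2 - 6*t - 124) + t^3 + 17*t^2 + 4*t - 192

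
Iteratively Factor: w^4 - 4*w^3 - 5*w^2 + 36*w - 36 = (w - 2)*(w^3 - 2*w^2 - 9*w + 18) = (w - 2)*(w + 3)*(w^2 - 5*w + 6) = (w - 3)*(w - 2)*(w + 3)*(w - 2)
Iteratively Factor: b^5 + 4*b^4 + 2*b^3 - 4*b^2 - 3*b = (b + 1)*(b^4 + 3*b^3 - b^2 - 3*b) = (b + 1)^2*(b^3 + 2*b^2 - 3*b) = (b + 1)^2*(b + 3)*(b^2 - b) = (b - 1)*(b + 1)^2*(b + 3)*(b)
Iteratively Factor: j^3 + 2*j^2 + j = (j + 1)*(j^2 + j) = j*(j + 1)*(j + 1)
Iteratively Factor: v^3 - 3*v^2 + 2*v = (v - 2)*(v^2 - v) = v*(v - 2)*(v - 1)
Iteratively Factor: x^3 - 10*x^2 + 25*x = (x - 5)*(x^2 - 5*x) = (x - 5)^2*(x)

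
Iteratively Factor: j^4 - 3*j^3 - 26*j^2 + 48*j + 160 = (j + 4)*(j^3 - 7*j^2 + 2*j + 40) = (j + 2)*(j + 4)*(j^2 - 9*j + 20) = (j - 4)*(j + 2)*(j + 4)*(j - 5)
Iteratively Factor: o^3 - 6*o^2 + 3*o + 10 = (o - 5)*(o^2 - o - 2) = (o - 5)*(o - 2)*(o + 1)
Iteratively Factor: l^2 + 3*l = (l + 3)*(l)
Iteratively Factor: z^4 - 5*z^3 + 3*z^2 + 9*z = (z - 3)*(z^3 - 2*z^2 - 3*z) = (z - 3)*(z + 1)*(z^2 - 3*z) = (z - 3)^2*(z + 1)*(z)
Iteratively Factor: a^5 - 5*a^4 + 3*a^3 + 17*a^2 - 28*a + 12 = (a - 1)*(a^4 - 4*a^3 - a^2 + 16*a - 12) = (a - 2)*(a - 1)*(a^3 - 2*a^2 - 5*a + 6) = (a - 3)*(a - 2)*(a - 1)*(a^2 + a - 2) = (a - 3)*(a - 2)*(a - 1)*(a + 2)*(a - 1)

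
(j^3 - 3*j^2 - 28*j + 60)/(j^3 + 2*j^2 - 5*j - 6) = (j^2 - j - 30)/(j^2 + 4*j + 3)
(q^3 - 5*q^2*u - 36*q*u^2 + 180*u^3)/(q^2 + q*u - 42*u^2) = (q^2 + q*u - 30*u^2)/(q + 7*u)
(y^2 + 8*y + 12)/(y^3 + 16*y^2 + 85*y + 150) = (y + 2)/(y^2 + 10*y + 25)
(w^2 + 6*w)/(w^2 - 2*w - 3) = w*(w + 6)/(w^2 - 2*w - 3)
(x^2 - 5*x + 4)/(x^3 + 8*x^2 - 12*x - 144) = (x - 1)/(x^2 + 12*x + 36)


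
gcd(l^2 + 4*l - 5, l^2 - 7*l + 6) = l - 1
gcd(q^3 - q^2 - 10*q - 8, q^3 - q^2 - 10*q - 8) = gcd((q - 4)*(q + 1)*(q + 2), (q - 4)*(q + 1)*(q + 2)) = q^3 - q^2 - 10*q - 8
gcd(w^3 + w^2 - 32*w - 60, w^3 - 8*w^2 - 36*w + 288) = w - 6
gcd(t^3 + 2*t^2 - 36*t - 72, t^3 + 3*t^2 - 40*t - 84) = t^2 - 4*t - 12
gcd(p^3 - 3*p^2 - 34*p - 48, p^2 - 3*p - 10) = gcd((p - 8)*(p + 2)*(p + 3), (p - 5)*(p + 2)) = p + 2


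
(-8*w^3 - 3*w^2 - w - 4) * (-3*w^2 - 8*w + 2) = 24*w^5 + 73*w^4 + 11*w^3 + 14*w^2 + 30*w - 8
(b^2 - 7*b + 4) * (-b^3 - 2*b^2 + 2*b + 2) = -b^5 + 5*b^4 + 12*b^3 - 20*b^2 - 6*b + 8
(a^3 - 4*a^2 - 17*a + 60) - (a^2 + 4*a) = a^3 - 5*a^2 - 21*a + 60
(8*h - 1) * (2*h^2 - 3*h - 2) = 16*h^3 - 26*h^2 - 13*h + 2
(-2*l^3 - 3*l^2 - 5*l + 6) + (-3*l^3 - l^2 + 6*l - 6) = -5*l^3 - 4*l^2 + l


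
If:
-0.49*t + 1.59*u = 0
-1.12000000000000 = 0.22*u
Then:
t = -16.52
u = -5.09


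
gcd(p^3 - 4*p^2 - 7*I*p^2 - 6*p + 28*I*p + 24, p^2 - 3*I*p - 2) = p - I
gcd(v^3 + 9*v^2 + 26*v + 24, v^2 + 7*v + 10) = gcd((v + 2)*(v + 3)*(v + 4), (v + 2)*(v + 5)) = v + 2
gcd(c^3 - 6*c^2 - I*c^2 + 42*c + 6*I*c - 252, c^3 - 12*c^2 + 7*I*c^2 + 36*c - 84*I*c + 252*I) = c - 6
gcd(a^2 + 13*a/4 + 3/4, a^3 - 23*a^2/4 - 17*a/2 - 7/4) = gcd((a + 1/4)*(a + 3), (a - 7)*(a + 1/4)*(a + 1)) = a + 1/4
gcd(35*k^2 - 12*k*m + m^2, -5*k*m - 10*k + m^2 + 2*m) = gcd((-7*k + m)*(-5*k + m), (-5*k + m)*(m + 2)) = 5*k - m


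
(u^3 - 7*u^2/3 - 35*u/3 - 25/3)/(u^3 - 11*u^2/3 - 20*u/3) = (3*u^2 + 8*u + 5)/(u*(3*u + 4))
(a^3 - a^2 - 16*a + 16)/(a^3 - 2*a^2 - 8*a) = (a^2 + 3*a - 4)/(a*(a + 2))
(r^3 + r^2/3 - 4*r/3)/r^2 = r + 1/3 - 4/(3*r)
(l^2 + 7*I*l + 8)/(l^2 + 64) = (l - I)/(l - 8*I)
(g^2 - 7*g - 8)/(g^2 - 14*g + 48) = (g + 1)/(g - 6)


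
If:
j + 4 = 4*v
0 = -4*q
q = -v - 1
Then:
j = -8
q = 0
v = -1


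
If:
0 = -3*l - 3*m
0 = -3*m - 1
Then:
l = 1/3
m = -1/3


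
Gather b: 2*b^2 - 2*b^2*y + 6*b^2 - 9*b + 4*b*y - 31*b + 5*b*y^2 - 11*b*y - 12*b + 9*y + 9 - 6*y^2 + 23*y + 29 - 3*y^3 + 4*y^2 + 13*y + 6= b^2*(8 - 2*y) + b*(5*y^2 - 7*y - 52) - 3*y^3 - 2*y^2 + 45*y + 44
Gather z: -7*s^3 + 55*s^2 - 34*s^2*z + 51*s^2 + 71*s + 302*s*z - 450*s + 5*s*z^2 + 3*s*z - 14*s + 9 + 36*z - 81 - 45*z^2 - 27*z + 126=-7*s^3 + 106*s^2 - 393*s + z^2*(5*s - 45) + z*(-34*s^2 + 305*s + 9) + 54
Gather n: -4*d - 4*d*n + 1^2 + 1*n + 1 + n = -4*d + n*(2 - 4*d) + 2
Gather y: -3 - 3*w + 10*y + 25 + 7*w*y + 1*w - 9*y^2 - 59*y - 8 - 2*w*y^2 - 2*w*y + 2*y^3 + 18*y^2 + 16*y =-2*w + 2*y^3 + y^2*(9 - 2*w) + y*(5*w - 33) + 14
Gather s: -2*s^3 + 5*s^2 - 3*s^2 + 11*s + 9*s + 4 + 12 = -2*s^3 + 2*s^2 + 20*s + 16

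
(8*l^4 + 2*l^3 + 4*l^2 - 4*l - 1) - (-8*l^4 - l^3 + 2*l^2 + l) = 16*l^4 + 3*l^3 + 2*l^2 - 5*l - 1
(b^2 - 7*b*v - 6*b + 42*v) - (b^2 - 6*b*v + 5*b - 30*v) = -b*v - 11*b + 72*v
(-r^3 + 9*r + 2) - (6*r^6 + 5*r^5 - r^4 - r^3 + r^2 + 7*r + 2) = -6*r^6 - 5*r^5 + r^4 - r^2 + 2*r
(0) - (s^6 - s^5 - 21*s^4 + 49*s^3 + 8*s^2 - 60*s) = -s^6 + s^5 + 21*s^4 - 49*s^3 - 8*s^2 + 60*s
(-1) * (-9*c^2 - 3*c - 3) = 9*c^2 + 3*c + 3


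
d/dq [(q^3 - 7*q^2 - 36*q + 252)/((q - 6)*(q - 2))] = (q^2 - 4*q + 44)/(q^2 - 4*q + 4)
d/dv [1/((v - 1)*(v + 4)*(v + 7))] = (-(v - 1)*(v + 4) - (v - 1)*(v + 7) - (v + 4)*(v + 7))/((v - 1)^2*(v + 4)^2*(v + 7)^2)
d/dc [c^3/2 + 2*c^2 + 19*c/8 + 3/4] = 3*c^2/2 + 4*c + 19/8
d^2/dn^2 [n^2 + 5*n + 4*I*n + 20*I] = 2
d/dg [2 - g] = -1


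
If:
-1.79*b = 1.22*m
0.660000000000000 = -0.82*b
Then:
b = -0.80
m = 1.18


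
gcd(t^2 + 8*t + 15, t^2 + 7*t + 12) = t + 3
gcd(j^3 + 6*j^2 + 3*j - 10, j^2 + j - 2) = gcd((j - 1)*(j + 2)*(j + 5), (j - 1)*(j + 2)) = j^2 + j - 2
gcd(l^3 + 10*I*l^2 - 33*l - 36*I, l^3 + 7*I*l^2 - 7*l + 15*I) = l + 3*I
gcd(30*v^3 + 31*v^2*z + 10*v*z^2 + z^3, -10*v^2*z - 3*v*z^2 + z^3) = 2*v + z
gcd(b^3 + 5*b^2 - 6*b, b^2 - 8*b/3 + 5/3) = b - 1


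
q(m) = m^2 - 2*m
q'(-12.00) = -26.00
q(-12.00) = 168.00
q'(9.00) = 16.00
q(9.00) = 63.00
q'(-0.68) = -3.36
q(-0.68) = 1.82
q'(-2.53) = -7.06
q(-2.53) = 11.46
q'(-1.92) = -5.84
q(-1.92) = 7.53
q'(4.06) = 6.12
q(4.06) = 8.36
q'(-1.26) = -4.52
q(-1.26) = 4.11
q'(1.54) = 1.08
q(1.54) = -0.71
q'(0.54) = -0.92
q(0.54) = -0.79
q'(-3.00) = -8.00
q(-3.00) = 15.00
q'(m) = 2*m - 2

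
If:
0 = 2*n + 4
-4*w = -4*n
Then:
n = -2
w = -2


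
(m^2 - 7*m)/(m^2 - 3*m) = (m - 7)/(m - 3)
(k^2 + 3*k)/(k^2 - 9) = k/(k - 3)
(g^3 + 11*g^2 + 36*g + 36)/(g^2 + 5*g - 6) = (g^2 + 5*g + 6)/(g - 1)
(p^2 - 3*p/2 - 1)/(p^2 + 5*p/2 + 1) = (p - 2)/(p + 2)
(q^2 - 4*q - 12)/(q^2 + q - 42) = (q + 2)/(q + 7)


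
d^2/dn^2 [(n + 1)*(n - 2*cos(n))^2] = 4*(n + 1)*(n - 2*cos(n))*cos(n) + 2*(n + 1)*(2*sin(n) + 1)^2 + 4*(n - 2*cos(n))*(2*sin(n) + 1)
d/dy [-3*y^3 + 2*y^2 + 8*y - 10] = -9*y^2 + 4*y + 8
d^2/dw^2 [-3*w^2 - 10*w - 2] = -6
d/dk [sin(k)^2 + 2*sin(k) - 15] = 2*(sin(k) + 1)*cos(k)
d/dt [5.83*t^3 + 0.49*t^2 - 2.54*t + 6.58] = 17.49*t^2 + 0.98*t - 2.54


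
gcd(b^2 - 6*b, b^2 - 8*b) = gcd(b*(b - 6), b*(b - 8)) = b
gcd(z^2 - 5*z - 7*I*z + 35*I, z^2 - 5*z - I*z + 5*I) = z - 5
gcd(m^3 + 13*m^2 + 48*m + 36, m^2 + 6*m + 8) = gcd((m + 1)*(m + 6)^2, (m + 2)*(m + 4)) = 1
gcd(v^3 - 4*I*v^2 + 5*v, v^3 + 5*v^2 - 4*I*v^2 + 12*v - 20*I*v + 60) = 1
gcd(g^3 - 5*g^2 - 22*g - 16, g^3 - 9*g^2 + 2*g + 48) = g^2 - 6*g - 16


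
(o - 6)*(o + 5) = o^2 - o - 30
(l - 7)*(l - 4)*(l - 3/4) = l^3 - 47*l^2/4 + 145*l/4 - 21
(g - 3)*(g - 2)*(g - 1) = g^3 - 6*g^2 + 11*g - 6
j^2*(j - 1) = j^3 - j^2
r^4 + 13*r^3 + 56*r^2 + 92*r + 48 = (r + 1)*(r + 2)*(r + 4)*(r + 6)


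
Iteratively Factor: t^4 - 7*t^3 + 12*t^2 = (t)*(t^3 - 7*t^2 + 12*t) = t*(t - 3)*(t^2 - 4*t) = t*(t - 4)*(t - 3)*(t)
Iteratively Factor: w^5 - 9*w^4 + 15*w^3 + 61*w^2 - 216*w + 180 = (w + 3)*(w^4 - 12*w^3 + 51*w^2 - 92*w + 60) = (w - 3)*(w + 3)*(w^3 - 9*w^2 + 24*w - 20) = (w - 5)*(w - 3)*(w + 3)*(w^2 - 4*w + 4) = (w - 5)*(w - 3)*(w - 2)*(w + 3)*(w - 2)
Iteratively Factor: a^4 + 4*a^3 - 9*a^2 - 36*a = (a - 3)*(a^3 + 7*a^2 + 12*a) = a*(a - 3)*(a^2 + 7*a + 12) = a*(a - 3)*(a + 4)*(a + 3)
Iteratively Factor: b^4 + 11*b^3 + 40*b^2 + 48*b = (b + 3)*(b^3 + 8*b^2 + 16*b) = (b + 3)*(b + 4)*(b^2 + 4*b) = (b + 3)*(b + 4)^2*(b)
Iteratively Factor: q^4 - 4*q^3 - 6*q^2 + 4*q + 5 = (q + 1)*(q^3 - 5*q^2 - q + 5) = (q + 1)^2*(q^2 - 6*q + 5) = (q - 1)*(q + 1)^2*(q - 5)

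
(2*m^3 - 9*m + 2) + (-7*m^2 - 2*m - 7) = 2*m^3 - 7*m^2 - 11*m - 5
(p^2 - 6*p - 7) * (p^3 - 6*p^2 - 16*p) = p^5 - 12*p^4 + 13*p^3 + 138*p^2 + 112*p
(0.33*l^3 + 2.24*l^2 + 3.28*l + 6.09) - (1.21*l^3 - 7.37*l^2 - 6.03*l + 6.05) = -0.88*l^3 + 9.61*l^2 + 9.31*l + 0.04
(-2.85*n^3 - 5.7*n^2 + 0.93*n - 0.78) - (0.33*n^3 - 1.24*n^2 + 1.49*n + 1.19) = -3.18*n^3 - 4.46*n^2 - 0.56*n - 1.97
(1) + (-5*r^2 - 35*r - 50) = -5*r^2 - 35*r - 49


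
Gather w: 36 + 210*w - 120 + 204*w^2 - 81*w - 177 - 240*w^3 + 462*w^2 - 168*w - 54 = -240*w^3 + 666*w^2 - 39*w - 315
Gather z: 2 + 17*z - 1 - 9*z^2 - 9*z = -9*z^2 + 8*z + 1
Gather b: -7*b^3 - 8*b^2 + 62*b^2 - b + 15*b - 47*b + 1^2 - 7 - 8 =-7*b^3 + 54*b^2 - 33*b - 14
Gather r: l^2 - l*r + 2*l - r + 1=l^2 + 2*l + r*(-l - 1) + 1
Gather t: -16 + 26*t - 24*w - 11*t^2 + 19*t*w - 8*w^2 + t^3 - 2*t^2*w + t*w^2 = t^3 + t^2*(-2*w - 11) + t*(w^2 + 19*w + 26) - 8*w^2 - 24*w - 16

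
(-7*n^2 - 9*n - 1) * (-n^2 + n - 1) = 7*n^4 + 2*n^3 - n^2 + 8*n + 1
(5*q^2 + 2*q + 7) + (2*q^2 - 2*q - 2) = 7*q^2 + 5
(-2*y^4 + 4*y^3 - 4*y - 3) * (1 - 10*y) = 20*y^5 - 42*y^4 + 4*y^3 + 40*y^2 + 26*y - 3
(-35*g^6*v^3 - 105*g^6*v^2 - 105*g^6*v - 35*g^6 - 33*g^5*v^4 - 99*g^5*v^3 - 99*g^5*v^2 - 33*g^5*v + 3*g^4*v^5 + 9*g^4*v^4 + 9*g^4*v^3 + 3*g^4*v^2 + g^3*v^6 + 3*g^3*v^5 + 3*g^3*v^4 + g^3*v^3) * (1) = -35*g^6*v^3 - 105*g^6*v^2 - 105*g^6*v - 35*g^6 - 33*g^5*v^4 - 99*g^5*v^3 - 99*g^5*v^2 - 33*g^5*v + 3*g^4*v^5 + 9*g^4*v^4 + 9*g^4*v^3 + 3*g^4*v^2 + g^3*v^6 + 3*g^3*v^5 + 3*g^3*v^4 + g^3*v^3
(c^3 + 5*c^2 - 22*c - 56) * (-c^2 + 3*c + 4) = -c^5 - 2*c^4 + 41*c^3 + 10*c^2 - 256*c - 224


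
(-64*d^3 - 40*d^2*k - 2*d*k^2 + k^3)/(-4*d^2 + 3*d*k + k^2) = (16*d^2 + 6*d*k - k^2)/(d - k)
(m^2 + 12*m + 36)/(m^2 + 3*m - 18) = (m + 6)/(m - 3)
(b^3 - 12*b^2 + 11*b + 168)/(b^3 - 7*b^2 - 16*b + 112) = (b^2 - 5*b - 24)/(b^2 - 16)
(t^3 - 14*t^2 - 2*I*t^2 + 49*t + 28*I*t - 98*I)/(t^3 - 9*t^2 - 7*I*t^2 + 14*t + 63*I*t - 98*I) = (t^2 - t*(7 + 2*I) + 14*I)/(t^2 - t*(2 + 7*I) + 14*I)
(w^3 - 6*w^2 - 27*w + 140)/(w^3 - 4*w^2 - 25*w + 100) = (w - 7)/(w - 5)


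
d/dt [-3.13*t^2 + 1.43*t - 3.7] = 1.43 - 6.26*t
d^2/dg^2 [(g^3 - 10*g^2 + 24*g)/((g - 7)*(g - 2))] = 2*(g^3 + 42*g^2 - 420*g + 1064)/(g^6 - 27*g^5 + 285*g^4 - 1485*g^3 + 3990*g^2 - 5292*g + 2744)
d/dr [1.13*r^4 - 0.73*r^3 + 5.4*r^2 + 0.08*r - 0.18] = 4.52*r^3 - 2.19*r^2 + 10.8*r + 0.08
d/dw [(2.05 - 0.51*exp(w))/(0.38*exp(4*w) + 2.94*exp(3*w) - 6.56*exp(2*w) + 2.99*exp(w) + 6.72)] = (0.5814*exp(4*w) - 0.117199999999999*exp(3*w) - 21.4266*exp(2*w) + 26.896*exp(w) - 9.5567)*exp(w)/(0.1444*exp(8*w) + 2.2344*exp(7*w) + 3.658*exp(6*w) - 36.3004*exp(5*w) + 65.722*exp(4*w) + 0.284799999999997*exp(3*w) - 79.2263*exp(2*w) + 40.1856*exp(w) + 45.1584)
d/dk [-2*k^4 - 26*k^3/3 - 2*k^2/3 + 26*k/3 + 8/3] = -8*k^3 - 26*k^2 - 4*k/3 + 26/3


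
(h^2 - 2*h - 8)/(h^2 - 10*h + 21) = (h^2 - 2*h - 8)/(h^2 - 10*h + 21)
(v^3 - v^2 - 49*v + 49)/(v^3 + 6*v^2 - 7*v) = (v - 7)/v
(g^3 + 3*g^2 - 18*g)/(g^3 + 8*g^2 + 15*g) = (g^2 + 3*g - 18)/(g^2 + 8*g + 15)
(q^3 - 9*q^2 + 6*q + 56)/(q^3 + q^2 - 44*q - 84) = (q - 4)/(q + 6)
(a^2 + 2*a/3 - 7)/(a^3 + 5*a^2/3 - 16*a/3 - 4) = (3*a - 7)/(3*a^2 - 4*a - 4)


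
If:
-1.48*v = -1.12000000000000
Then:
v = 0.76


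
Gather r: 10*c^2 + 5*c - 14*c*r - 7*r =10*c^2 + 5*c + r*(-14*c - 7)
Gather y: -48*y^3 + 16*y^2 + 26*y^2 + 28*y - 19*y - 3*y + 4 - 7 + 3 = -48*y^3 + 42*y^2 + 6*y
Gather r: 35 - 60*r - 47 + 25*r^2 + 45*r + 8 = 25*r^2 - 15*r - 4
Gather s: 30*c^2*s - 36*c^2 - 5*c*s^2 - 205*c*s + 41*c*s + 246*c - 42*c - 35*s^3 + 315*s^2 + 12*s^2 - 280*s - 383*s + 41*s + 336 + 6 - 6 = -36*c^2 + 204*c - 35*s^3 + s^2*(327 - 5*c) + s*(30*c^2 - 164*c - 622) + 336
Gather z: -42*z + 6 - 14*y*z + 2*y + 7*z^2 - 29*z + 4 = 2*y + 7*z^2 + z*(-14*y - 71) + 10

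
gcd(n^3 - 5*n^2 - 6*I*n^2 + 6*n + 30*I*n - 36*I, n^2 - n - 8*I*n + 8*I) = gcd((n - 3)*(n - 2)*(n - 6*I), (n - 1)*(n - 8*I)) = 1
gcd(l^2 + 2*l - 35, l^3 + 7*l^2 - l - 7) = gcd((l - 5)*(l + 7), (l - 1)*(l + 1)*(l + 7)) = l + 7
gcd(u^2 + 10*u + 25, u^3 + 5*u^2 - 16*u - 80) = u + 5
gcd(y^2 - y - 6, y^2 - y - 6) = y^2 - y - 6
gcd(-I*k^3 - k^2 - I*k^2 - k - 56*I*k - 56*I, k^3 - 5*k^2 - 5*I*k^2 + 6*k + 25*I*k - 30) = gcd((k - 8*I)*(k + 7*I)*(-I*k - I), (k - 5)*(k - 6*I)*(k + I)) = 1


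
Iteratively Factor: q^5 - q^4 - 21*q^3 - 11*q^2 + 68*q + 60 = (q + 1)*(q^4 - 2*q^3 - 19*q^2 + 8*q + 60) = (q + 1)*(q + 3)*(q^3 - 5*q^2 - 4*q + 20) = (q - 2)*(q + 1)*(q + 3)*(q^2 - 3*q - 10) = (q - 2)*(q + 1)*(q + 2)*(q + 3)*(q - 5)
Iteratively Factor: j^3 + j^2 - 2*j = (j + 2)*(j^2 - j) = (j - 1)*(j + 2)*(j)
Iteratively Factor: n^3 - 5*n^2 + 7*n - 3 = (n - 1)*(n^2 - 4*n + 3) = (n - 1)^2*(n - 3)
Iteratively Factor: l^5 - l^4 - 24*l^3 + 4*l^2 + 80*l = (l + 2)*(l^4 - 3*l^3 - 18*l^2 + 40*l) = l*(l + 2)*(l^3 - 3*l^2 - 18*l + 40) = l*(l - 2)*(l + 2)*(l^2 - l - 20) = l*(l - 2)*(l + 2)*(l + 4)*(l - 5)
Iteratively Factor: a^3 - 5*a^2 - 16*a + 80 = (a - 5)*(a^2 - 16) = (a - 5)*(a - 4)*(a + 4)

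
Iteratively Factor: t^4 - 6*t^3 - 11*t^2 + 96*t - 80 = (t + 4)*(t^3 - 10*t^2 + 29*t - 20) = (t - 4)*(t + 4)*(t^2 - 6*t + 5) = (t - 4)*(t - 1)*(t + 4)*(t - 5)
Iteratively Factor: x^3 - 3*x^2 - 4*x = (x)*(x^2 - 3*x - 4) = x*(x + 1)*(x - 4)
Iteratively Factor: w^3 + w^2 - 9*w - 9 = (w + 1)*(w^2 - 9) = (w + 1)*(w + 3)*(w - 3)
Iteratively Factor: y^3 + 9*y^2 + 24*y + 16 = (y + 4)*(y^2 + 5*y + 4) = (y + 4)^2*(y + 1)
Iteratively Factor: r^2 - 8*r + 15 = (r - 5)*(r - 3)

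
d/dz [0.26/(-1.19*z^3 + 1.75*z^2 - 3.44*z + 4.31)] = (0.9282*z^2 - 0.91*z + 0.8944)/(1.19*z^3 - 1.75*z^2 + 3.44*z - 4.31)^2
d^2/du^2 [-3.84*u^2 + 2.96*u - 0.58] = -7.68000000000000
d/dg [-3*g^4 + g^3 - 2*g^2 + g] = -12*g^3 + 3*g^2 - 4*g + 1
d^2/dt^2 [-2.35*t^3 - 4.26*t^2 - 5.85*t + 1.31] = -14.1*t - 8.52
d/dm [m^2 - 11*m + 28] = 2*m - 11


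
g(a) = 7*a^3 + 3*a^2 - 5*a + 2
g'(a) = 21*a^2 + 6*a - 5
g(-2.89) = -127.46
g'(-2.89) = 153.05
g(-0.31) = 3.63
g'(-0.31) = -4.84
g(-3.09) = -160.43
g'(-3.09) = 176.97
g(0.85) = 4.22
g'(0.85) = 15.27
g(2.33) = 95.18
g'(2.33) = 122.99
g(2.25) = 85.67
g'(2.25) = 114.81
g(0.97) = 6.36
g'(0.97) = 20.58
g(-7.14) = -2357.32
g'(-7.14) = 1022.73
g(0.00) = 2.00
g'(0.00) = -5.00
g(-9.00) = -4813.00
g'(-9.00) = 1642.00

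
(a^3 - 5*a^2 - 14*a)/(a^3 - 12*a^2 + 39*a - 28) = a*(a + 2)/(a^2 - 5*a + 4)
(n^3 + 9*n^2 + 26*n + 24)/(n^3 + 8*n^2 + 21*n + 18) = (n + 4)/(n + 3)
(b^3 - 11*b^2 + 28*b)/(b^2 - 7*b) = b - 4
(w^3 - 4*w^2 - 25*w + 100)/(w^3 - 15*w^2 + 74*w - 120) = (w + 5)/(w - 6)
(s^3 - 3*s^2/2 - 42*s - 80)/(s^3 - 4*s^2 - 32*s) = (s + 5/2)/s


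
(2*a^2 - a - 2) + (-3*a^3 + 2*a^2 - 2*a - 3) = -3*a^3 + 4*a^2 - 3*a - 5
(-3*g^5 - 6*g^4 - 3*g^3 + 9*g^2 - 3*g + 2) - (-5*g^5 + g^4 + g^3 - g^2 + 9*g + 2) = 2*g^5 - 7*g^4 - 4*g^3 + 10*g^2 - 12*g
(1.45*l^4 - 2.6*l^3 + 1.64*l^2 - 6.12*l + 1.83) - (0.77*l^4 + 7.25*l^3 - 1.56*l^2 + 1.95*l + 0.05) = 0.68*l^4 - 9.85*l^3 + 3.2*l^2 - 8.07*l + 1.78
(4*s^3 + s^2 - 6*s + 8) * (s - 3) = 4*s^4 - 11*s^3 - 9*s^2 + 26*s - 24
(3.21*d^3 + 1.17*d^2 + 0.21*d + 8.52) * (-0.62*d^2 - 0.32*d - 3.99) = -1.9902*d^5 - 1.7526*d^4 - 13.3125*d^3 - 10.0179*d^2 - 3.5643*d - 33.9948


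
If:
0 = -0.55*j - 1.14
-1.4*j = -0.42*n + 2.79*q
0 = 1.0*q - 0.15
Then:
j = -2.07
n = -5.91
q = 0.15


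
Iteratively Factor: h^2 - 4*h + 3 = (h - 1)*(h - 3)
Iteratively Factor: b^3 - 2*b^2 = (b)*(b^2 - 2*b) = b^2*(b - 2)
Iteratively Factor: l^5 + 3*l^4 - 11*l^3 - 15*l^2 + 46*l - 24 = (l + 4)*(l^4 - l^3 - 7*l^2 + 13*l - 6) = (l + 3)*(l + 4)*(l^3 - 4*l^2 + 5*l - 2) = (l - 1)*(l + 3)*(l + 4)*(l^2 - 3*l + 2) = (l - 1)^2*(l + 3)*(l + 4)*(l - 2)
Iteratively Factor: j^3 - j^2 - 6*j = (j + 2)*(j^2 - 3*j) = (j - 3)*(j + 2)*(j)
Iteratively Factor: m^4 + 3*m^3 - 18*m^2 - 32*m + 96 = (m - 3)*(m^3 + 6*m^2 - 32) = (m - 3)*(m + 4)*(m^2 + 2*m - 8) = (m - 3)*(m - 2)*(m + 4)*(m + 4)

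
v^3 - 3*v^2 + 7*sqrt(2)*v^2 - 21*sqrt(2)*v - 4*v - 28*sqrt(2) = (v - 4)*(v + 1)*(v + 7*sqrt(2))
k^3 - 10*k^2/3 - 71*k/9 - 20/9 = (k - 5)*(k + 1/3)*(k + 4/3)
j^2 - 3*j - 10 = (j - 5)*(j + 2)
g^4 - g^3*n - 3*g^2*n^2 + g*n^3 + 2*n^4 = (g - 2*n)*(g - n)*(g + n)^2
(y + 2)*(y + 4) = y^2 + 6*y + 8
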